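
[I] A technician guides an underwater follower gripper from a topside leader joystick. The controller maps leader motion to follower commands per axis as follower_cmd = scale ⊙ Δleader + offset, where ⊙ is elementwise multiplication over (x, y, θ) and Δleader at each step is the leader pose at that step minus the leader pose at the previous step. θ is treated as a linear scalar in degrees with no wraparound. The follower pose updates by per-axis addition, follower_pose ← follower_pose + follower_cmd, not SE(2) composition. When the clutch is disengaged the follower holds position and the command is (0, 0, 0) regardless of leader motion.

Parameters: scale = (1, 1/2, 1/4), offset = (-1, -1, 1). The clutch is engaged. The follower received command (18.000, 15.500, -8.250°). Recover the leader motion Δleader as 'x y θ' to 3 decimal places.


axis x: (18.000 − -1) / (1) = 19.000
axis y: (15.500 − -1) / (1/2) = 33.000
axis θ: (-8.250 − 1) / (1/4) = -37.000

19.000 33.000 -37.000


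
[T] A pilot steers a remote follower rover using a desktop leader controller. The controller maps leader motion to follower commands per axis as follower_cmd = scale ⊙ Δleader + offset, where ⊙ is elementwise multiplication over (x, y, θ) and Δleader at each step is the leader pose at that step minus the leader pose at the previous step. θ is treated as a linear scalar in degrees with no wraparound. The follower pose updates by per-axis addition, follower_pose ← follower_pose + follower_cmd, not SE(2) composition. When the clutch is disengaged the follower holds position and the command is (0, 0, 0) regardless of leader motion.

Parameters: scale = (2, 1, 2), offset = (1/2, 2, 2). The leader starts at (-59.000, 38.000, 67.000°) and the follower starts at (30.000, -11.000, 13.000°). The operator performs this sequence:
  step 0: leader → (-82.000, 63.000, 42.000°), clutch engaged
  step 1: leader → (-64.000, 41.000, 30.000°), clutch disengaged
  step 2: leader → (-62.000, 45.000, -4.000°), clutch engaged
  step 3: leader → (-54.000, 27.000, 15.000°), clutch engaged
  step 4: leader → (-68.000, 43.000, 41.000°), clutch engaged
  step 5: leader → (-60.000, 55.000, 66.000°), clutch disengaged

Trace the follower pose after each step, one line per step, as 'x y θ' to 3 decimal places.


step 0: Δleader=(-23.000, 25.000, -25.000°), engaged; cmd=(-45.500, 27.000, -48.000°) → follower=(-15.500, 16.000, -35.000°)
step 1: Δleader=(18.000, -22.000, -12.000°), disengaged; cmd=(0,0,0) → follower holds at (-15.500, 16.000, -35.000°)
step 2: Δleader=(2.000, 4.000, -34.000°), engaged; cmd=(4.500, 6.000, -66.000°) → follower=(-11.000, 22.000, -101.000°)
step 3: Δleader=(8.000, -18.000, 19.000°), engaged; cmd=(16.500, -16.000, 40.000°) → follower=(5.500, 6.000, -61.000°)
step 4: Δleader=(-14.000, 16.000, 26.000°), engaged; cmd=(-27.500, 18.000, 54.000°) → follower=(-22.000, 24.000, -7.000°)
step 5: Δleader=(8.000, 12.000, 25.000°), disengaged; cmd=(0,0,0) → follower holds at (-22.000, 24.000, -7.000°)

-15.500 16.000 -35.000
-15.500 16.000 -35.000
-11.000 22.000 -101.000
5.500 6.000 -61.000
-22.000 24.000 -7.000
-22.000 24.000 -7.000


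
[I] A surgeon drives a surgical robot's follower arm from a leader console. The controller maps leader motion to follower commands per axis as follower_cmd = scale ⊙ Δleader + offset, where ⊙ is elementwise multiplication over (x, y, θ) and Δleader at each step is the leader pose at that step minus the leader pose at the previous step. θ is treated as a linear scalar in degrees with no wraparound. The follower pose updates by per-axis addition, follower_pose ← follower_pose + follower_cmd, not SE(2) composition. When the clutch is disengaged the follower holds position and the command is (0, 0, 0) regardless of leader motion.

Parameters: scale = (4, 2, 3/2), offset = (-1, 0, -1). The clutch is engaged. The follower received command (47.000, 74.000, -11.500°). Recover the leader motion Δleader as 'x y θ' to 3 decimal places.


axis x: (47.000 − -1) / (4) = 12.000
axis y: (74.000 − 0) / (2) = 37.000
axis θ: (-11.500 − -1) / (3/2) = -7.000

12.000 37.000 -7.000


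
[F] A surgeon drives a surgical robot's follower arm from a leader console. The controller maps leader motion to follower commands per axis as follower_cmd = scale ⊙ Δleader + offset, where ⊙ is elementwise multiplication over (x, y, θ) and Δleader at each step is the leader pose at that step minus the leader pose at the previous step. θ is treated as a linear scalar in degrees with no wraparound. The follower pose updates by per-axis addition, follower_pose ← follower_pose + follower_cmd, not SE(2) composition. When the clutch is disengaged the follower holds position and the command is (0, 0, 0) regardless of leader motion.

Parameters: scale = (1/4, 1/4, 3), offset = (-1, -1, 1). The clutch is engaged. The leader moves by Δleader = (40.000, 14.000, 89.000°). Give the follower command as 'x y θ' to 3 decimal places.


axis x: 1/4·40.000 + -1 = 9.000
axis y: 1/4·14.000 + -1 = 2.500
axis θ: 3·89.000 + 1 = 268.000

9.000 2.500 268.000


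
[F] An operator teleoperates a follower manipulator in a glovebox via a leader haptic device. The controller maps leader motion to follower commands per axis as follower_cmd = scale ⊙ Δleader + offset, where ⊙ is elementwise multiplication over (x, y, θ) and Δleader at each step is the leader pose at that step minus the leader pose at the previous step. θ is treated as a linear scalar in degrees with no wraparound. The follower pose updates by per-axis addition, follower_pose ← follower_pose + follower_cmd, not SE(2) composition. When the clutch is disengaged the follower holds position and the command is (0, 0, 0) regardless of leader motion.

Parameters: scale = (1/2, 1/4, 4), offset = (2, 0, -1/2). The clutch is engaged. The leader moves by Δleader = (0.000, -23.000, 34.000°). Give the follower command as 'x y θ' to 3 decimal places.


2.000 -5.750 135.500

axis x: 1/2·0.000 + 2 = 2.000
axis y: 1/4·-23.000 + 0 = -5.750
axis θ: 4·34.000 + -1/2 = 135.500


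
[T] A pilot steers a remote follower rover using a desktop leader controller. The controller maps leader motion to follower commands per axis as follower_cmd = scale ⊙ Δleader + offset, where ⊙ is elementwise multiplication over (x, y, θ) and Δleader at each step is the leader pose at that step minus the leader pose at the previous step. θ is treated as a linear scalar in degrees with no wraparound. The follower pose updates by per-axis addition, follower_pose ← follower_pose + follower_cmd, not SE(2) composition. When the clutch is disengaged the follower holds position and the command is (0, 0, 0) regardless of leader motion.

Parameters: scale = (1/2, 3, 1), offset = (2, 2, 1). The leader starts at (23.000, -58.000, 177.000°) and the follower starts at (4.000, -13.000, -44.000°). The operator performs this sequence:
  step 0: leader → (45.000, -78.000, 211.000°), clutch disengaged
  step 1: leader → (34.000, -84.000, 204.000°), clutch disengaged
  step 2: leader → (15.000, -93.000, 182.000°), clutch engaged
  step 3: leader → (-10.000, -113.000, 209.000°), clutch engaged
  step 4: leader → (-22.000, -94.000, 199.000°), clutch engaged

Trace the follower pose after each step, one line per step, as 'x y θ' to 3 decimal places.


4.000 -13.000 -44.000
4.000 -13.000 -44.000
-3.500 -38.000 -65.000
-14.000 -96.000 -37.000
-18.000 -37.000 -46.000

step 0: Δleader=(22.000, -20.000, 34.000°), disengaged; cmd=(0,0,0) → follower holds at (4.000, -13.000, -44.000°)
step 1: Δleader=(-11.000, -6.000, -7.000°), disengaged; cmd=(0,0,0) → follower holds at (4.000, -13.000, -44.000°)
step 2: Δleader=(-19.000, -9.000, -22.000°), engaged; cmd=(-7.500, -25.000, -21.000°) → follower=(-3.500, -38.000, -65.000°)
step 3: Δleader=(-25.000, -20.000, 27.000°), engaged; cmd=(-10.500, -58.000, 28.000°) → follower=(-14.000, -96.000, -37.000°)
step 4: Δleader=(-12.000, 19.000, -10.000°), engaged; cmd=(-4.000, 59.000, -9.000°) → follower=(-18.000, -37.000, -46.000°)


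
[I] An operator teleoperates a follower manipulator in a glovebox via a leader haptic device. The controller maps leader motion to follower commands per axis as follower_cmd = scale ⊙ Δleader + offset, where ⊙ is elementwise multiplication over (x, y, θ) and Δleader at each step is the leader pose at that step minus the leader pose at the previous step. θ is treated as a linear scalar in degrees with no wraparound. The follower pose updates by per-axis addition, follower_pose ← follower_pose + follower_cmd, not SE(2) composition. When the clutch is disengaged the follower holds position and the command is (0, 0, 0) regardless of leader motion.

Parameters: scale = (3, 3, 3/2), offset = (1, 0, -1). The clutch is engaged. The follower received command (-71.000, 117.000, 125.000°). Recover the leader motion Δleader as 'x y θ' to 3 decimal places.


axis x: (-71.000 − 1) / (3) = -24.000
axis y: (117.000 − 0) / (3) = 39.000
axis θ: (125.000 − -1) / (3/2) = 84.000

-24.000 39.000 84.000


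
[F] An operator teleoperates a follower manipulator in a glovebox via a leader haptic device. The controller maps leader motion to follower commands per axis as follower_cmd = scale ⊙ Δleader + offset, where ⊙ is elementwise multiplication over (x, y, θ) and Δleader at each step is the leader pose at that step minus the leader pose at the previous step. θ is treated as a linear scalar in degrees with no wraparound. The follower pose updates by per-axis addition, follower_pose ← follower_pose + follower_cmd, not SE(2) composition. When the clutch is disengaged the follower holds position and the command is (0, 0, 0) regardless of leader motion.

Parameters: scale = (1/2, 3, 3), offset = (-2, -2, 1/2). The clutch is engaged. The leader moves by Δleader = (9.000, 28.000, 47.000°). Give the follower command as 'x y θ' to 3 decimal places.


axis x: 1/2·9.000 + -2 = 2.500
axis y: 3·28.000 + -2 = 82.000
axis θ: 3·47.000 + 1/2 = 141.500

2.500 82.000 141.500


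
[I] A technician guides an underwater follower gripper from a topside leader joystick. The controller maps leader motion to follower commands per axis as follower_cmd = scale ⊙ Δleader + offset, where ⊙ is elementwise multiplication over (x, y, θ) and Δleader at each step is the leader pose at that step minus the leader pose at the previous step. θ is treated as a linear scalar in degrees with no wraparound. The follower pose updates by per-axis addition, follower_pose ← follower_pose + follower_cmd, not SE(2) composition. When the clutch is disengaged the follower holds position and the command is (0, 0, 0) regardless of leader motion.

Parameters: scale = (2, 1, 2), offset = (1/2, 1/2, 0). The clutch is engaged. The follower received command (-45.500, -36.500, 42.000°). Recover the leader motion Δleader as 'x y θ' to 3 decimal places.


-23.000 -37.000 21.000

axis x: (-45.500 − 1/2) / (2) = -23.000
axis y: (-36.500 − 1/2) / (1) = -37.000
axis θ: (42.000 − 0) / (2) = 21.000


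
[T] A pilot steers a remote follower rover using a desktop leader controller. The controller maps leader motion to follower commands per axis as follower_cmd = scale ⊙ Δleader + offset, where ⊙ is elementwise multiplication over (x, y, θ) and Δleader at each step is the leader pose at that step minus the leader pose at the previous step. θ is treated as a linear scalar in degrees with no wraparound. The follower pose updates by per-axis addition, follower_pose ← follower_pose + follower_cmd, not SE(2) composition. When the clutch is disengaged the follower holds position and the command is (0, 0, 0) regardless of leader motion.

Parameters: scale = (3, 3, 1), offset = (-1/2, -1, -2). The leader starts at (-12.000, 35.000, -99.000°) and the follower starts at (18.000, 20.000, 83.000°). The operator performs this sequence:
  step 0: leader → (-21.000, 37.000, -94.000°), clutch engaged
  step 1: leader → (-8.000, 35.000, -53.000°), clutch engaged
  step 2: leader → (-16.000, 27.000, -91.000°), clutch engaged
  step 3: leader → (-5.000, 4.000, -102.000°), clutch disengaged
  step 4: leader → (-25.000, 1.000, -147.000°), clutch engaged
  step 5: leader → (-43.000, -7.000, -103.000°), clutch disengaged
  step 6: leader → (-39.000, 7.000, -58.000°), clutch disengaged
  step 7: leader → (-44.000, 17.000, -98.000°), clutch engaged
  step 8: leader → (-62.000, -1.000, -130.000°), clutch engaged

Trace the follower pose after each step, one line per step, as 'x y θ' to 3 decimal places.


step 0: Δleader=(-9.000, 2.000, 5.000°), engaged; cmd=(-27.500, 5.000, 3.000°) → follower=(-9.500, 25.000, 86.000°)
step 1: Δleader=(13.000, -2.000, 41.000°), engaged; cmd=(38.500, -7.000, 39.000°) → follower=(29.000, 18.000, 125.000°)
step 2: Δleader=(-8.000, -8.000, -38.000°), engaged; cmd=(-24.500, -25.000, -40.000°) → follower=(4.500, -7.000, 85.000°)
step 3: Δleader=(11.000, -23.000, -11.000°), disengaged; cmd=(0,0,0) → follower holds at (4.500, -7.000, 85.000°)
step 4: Δleader=(-20.000, -3.000, -45.000°), engaged; cmd=(-60.500, -10.000, -47.000°) → follower=(-56.000, -17.000, 38.000°)
step 5: Δleader=(-18.000, -8.000, 44.000°), disengaged; cmd=(0,0,0) → follower holds at (-56.000, -17.000, 38.000°)
step 6: Δleader=(4.000, 14.000, 45.000°), disengaged; cmd=(0,0,0) → follower holds at (-56.000, -17.000, 38.000°)
step 7: Δleader=(-5.000, 10.000, -40.000°), engaged; cmd=(-15.500, 29.000, -42.000°) → follower=(-71.500, 12.000, -4.000°)
step 8: Δleader=(-18.000, -18.000, -32.000°), engaged; cmd=(-54.500, -55.000, -34.000°) → follower=(-126.000, -43.000, -38.000°)

-9.500 25.000 86.000
29.000 18.000 125.000
4.500 -7.000 85.000
4.500 -7.000 85.000
-56.000 -17.000 38.000
-56.000 -17.000 38.000
-56.000 -17.000 38.000
-71.500 12.000 -4.000
-126.000 -43.000 -38.000


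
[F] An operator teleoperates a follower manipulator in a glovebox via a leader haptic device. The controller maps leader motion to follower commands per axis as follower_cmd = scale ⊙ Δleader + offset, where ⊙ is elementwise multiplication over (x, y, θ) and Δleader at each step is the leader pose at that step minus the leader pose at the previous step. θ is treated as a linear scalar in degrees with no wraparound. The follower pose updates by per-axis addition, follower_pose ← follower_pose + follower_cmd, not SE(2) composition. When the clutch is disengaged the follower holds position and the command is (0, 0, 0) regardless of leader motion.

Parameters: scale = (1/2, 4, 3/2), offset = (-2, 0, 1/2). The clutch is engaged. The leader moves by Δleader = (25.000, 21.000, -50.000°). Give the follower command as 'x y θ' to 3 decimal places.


10.500 84.000 -74.500

axis x: 1/2·25.000 + -2 = 10.500
axis y: 4·21.000 + 0 = 84.000
axis θ: 3/2·-50.000 + 1/2 = -74.500


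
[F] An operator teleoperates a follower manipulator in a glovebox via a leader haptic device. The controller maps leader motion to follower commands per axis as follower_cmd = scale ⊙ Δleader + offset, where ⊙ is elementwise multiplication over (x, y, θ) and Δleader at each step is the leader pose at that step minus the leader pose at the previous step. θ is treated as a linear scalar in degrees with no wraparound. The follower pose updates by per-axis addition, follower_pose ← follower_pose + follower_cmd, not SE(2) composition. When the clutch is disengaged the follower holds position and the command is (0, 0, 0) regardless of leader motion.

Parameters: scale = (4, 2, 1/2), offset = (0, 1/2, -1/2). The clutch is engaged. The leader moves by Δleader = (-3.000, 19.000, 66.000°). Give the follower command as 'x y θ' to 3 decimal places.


axis x: 4·-3.000 + 0 = -12.000
axis y: 2·19.000 + 1/2 = 38.500
axis θ: 1/2·66.000 + -1/2 = 32.500

-12.000 38.500 32.500


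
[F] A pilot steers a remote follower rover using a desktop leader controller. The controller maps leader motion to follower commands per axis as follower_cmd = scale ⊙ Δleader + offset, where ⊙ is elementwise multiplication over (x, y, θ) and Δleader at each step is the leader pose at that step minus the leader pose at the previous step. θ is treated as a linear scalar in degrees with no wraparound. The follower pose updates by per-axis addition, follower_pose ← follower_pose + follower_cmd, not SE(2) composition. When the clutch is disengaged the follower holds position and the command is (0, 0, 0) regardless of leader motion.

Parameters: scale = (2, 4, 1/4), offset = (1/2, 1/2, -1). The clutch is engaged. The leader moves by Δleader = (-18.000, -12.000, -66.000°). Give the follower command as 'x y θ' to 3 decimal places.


axis x: 2·-18.000 + 1/2 = -35.500
axis y: 4·-12.000 + 1/2 = -47.500
axis θ: 1/4·-66.000 + -1 = -17.500

-35.500 -47.500 -17.500


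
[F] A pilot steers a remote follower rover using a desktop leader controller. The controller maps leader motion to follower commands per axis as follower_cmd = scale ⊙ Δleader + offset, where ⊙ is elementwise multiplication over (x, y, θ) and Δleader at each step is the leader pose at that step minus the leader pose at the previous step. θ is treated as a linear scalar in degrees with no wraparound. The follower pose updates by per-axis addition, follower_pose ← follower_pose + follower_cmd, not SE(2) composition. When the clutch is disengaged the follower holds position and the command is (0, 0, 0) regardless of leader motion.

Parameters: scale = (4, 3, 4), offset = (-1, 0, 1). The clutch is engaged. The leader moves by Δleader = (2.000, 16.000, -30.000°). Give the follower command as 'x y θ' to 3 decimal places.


axis x: 4·2.000 + -1 = 7.000
axis y: 3·16.000 + 0 = 48.000
axis θ: 4·-30.000 + 1 = -119.000

7.000 48.000 -119.000


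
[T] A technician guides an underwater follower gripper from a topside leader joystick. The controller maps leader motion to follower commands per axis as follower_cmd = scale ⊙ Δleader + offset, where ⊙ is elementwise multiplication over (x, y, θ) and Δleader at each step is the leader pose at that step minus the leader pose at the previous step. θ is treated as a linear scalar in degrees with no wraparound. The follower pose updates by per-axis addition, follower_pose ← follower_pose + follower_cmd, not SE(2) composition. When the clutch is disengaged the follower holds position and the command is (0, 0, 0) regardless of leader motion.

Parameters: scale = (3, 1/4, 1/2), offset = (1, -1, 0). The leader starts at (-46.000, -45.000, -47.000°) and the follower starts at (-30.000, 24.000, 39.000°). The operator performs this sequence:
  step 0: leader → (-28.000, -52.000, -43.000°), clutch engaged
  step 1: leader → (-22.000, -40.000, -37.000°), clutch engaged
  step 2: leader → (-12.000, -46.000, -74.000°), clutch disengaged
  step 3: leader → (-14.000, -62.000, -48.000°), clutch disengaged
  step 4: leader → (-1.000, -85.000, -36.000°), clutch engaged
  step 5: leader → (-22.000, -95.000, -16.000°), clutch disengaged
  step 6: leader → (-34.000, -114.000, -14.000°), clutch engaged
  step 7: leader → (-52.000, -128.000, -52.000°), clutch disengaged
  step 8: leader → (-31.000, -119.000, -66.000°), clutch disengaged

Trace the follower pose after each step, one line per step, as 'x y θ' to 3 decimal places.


25.000 21.250 41.000
44.000 23.250 44.000
44.000 23.250 44.000
44.000 23.250 44.000
84.000 16.500 50.000
84.000 16.500 50.000
49.000 10.750 51.000
49.000 10.750 51.000
49.000 10.750 51.000

step 0: Δleader=(18.000, -7.000, 4.000°), engaged; cmd=(55.000, -2.750, 2.000°) → follower=(25.000, 21.250, 41.000°)
step 1: Δleader=(6.000, 12.000, 6.000°), engaged; cmd=(19.000, 2.000, 3.000°) → follower=(44.000, 23.250, 44.000°)
step 2: Δleader=(10.000, -6.000, -37.000°), disengaged; cmd=(0,0,0) → follower holds at (44.000, 23.250, 44.000°)
step 3: Δleader=(-2.000, -16.000, 26.000°), disengaged; cmd=(0,0,0) → follower holds at (44.000, 23.250, 44.000°)
step 4: Δleader=(13.000, -23.000, 12.000°), engaged; cmd=(40.000, -6.750, 6.000°) → follower=(84.000, 16.500, 50.000°)
step 5: Δleader=(-21.000, -10.000, 20.000°), disengaged; cmd=(0,0,0) → follower holds at (84.000, 16.500, 50.000°)
step 6: Δleader=(-12.000, -19.000, 2.000°), engaged; cmd=(-35.000, -5.750, 1.000°) → follower=(49.000, 10.750, 51.000°)
step 7: Δleader=(-18.000, -14.000, -38.000°), disengaged; cmd=(0,0,0) → follower holds at (49.000, 10.750, 51.000°)
step 8: Δleader=(21.000, 9.000, -14.000°), disengaged; cmd=(0,0,0) → follower holds at (49.000, 10.750, 51.000°)


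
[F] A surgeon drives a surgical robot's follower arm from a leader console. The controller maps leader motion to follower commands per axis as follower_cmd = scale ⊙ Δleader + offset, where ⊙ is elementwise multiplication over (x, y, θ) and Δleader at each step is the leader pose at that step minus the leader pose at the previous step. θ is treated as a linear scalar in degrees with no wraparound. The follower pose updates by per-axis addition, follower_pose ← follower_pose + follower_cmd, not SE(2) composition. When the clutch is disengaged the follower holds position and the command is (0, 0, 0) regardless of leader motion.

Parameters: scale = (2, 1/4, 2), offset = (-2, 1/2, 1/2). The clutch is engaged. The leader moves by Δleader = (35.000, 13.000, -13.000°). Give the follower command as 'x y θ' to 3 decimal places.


axis x: 2·35.000 + -2 = 68.000
axis y: 1/4·13.000 + 1/2 = 3.750
axis θ: 2·-13.000 + 1/2 = -25.500

68.000 3.750 -25.500


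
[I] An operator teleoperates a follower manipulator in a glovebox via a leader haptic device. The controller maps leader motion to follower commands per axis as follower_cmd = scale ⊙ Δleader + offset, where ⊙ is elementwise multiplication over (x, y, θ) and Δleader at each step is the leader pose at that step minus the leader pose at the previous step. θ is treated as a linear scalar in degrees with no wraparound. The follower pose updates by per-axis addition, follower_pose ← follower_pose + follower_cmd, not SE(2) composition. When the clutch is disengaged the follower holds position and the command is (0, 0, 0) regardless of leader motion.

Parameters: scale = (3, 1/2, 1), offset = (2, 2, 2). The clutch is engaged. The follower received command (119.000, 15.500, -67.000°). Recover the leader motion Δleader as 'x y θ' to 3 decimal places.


axis x: (119.000 − 2) / (3) = 39.000
axis y: (15.500 − 2) / (1/2) = 27.000
axis θ: (-67.000 − 2) / (1) = -69.000

39.000 27.000 -69.000


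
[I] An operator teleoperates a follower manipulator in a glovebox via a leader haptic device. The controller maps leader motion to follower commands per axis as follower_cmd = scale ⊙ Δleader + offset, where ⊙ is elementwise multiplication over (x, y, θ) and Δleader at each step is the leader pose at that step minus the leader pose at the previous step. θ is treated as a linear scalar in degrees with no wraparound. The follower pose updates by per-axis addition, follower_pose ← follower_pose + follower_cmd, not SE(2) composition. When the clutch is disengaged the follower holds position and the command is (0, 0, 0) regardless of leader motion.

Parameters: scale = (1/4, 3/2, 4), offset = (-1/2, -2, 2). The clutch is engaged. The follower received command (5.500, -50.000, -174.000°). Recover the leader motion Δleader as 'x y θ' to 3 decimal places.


axis x: (5.500 − -1/2) / (1/4) = 24.000
axis y: (-50.000 − -2) / (3/2) = -32.000
axis θ: (-174.000 − 2) / (4) = -44.000

24.000 -32.000 -44.000


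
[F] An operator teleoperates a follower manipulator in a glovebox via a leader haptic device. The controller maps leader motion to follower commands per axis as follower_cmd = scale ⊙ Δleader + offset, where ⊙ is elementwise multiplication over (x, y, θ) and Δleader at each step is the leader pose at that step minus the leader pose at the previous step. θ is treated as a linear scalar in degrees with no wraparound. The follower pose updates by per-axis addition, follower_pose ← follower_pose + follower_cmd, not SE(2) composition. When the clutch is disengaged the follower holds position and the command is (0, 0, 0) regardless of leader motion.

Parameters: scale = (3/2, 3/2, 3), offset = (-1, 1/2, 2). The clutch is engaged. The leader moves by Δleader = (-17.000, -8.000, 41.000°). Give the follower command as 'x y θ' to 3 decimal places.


-26.500 -11.500 125.000

axis x: 3/2·-17.000 + -1 = -26.500
axis y: 3/2·-8.000 + 1/2 = -11.500
axis θ: 3·41.000 + 2 = 125.000


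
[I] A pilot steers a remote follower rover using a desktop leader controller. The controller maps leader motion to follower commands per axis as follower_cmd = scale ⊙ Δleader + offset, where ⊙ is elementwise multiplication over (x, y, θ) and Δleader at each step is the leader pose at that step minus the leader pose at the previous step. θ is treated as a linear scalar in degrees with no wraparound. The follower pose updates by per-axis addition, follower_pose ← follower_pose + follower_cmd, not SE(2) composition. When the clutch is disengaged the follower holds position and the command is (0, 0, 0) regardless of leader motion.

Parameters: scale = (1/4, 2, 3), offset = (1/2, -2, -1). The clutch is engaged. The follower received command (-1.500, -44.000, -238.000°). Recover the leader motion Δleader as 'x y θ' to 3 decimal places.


axis x: (-1.500 − 1/2) / (1/4) = -8.000
axis y: (-44.000 − -2) / (2) = -21.000
axis θ: (-238.000 − -1) / (3) = -79.000

-8.000 -21.000 -79.000


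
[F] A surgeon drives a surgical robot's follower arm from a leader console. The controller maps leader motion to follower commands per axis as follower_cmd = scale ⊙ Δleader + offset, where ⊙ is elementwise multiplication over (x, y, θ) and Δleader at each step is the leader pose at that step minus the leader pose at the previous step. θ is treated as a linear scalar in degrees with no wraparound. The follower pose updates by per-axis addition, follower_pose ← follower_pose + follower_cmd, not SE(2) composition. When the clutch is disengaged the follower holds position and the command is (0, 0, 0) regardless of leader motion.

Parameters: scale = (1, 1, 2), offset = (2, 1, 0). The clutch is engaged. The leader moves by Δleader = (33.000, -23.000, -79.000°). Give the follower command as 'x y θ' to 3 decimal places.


axis x: 1·33.000 + 2 = 35.000
axis y: 1·-23.000 + 1 = -22.000
axis θ: 2·-79.000 + 0 = -158.000

35.000 -22.000 -158.000


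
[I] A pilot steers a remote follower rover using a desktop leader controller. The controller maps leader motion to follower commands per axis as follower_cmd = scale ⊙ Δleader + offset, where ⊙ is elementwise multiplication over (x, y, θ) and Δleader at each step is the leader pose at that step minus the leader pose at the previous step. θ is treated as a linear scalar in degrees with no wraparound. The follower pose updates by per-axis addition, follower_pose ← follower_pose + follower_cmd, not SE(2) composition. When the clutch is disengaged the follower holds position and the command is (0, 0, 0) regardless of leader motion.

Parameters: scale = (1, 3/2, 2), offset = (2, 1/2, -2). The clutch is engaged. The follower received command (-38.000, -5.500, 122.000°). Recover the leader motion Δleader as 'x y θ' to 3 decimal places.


axis x: (-38.000 − 2) / (1) = -40.000
axis y: (-5.500 − 1/2) / (3/2) = -4.000
axis θ: (122.000 − -2) / (2) = 62.000

-40.000 -4.000 62.000


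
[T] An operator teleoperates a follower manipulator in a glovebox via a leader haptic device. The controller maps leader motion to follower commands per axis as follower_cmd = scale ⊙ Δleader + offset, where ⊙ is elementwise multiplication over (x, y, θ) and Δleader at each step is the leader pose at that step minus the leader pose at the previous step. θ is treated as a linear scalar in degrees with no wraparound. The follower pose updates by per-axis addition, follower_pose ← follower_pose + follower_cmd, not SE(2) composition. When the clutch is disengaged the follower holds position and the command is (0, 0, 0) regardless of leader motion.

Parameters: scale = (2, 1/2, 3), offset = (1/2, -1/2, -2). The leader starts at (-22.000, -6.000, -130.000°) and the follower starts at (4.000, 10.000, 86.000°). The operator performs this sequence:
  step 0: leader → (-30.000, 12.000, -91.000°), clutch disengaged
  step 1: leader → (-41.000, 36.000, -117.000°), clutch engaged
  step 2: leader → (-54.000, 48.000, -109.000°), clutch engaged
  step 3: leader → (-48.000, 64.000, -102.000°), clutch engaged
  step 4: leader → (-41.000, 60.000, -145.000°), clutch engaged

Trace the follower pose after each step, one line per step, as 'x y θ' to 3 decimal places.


step 0: Δleader=(-8.000, 18.000, 39.000°), disengaged; cmd=(0,0,0) → follower holds at (4.000, 10.000, 86.000°)
step 1: Δleader=(-11.000, 24.000, -26.000°), engaged; cmd=(-21.500, 11.500, -80.000°) → follower=(-17.500, 21.500, 6.000°)
step 2: Δleader=(-13.000, 12.000, 8.000°), engaged; cmd=(-25.500, 5.500, 22.000°) → follower=(-43.000, 27.000, 28.000°)
step 3: Δleader=(6.000, 16.000, 7.000°), engaged; cmd=(12.500, 7.500, 19.000°) → follower=(-30.500, 34.500, 47.000°)
step 4: Δleader=(7.000, -4.000, -43.000°), engaged; cmd=(14.500, -2.500, -131.000°) → follower=(-16.000, 32.000, -84.000°)

4.000 10.000 86.000
-17.500 21.500 6.000
-43.000 27.000 28.000
-30.500 34.500 47.000
-16.000 32.000 -84.000


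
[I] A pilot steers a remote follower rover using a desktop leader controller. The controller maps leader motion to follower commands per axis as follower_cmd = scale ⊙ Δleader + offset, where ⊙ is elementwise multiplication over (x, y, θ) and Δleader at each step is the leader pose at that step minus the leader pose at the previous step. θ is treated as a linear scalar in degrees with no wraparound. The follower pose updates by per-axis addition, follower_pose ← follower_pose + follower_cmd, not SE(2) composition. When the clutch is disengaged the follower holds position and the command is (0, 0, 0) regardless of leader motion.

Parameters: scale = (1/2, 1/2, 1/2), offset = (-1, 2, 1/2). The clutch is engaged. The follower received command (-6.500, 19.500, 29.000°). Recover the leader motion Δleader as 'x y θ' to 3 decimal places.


axis x: (-6.500 − -1) / (1/2) = -11.000
axis y: (19.500 − 2) / (1/2) = 35.000
axis θ: (29.000 − 1/2) / (1/2) = 57.000

-11.000 35.000 57.000


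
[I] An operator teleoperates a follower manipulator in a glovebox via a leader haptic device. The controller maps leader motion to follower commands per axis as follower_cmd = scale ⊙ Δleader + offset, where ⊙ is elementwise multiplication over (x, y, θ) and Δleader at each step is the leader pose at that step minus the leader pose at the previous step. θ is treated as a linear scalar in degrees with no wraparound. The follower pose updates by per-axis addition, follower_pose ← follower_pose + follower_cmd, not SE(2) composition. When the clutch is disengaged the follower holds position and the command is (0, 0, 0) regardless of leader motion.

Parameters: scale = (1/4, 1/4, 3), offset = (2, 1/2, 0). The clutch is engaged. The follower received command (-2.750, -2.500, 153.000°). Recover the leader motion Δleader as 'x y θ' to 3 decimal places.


axis x: (-2.750 − 2) / (1/4) = -19.000
axis y: (-2.500 − 1/2) / (1/4) = -12.000
axis θ: (153.000 − 0) / (3) = 51.000

-19.000 -12.000 51.000


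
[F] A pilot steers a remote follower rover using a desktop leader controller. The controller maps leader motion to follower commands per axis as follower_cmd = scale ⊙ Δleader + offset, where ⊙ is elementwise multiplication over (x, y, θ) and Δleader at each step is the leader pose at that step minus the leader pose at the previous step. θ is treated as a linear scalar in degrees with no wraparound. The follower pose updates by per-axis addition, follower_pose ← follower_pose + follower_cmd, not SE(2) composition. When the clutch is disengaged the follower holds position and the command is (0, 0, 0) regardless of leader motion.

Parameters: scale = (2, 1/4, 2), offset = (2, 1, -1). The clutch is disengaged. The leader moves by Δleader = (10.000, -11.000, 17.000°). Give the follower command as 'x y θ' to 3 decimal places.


0.000 0.000 0.000

clutch disengaged → follower holds; cmd = (0, 0, 0)


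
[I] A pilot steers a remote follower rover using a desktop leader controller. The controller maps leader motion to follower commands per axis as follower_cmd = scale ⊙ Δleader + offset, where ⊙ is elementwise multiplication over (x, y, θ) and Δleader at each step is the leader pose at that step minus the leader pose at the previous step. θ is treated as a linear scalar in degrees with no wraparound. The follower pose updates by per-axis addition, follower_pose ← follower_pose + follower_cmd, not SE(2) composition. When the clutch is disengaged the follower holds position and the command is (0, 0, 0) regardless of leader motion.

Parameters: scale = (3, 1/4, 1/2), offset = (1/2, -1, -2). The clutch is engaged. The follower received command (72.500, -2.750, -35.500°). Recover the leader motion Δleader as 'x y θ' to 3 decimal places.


axis x: (72.500 − 1/2) / (3) = 24.000
axis y: (-2.750 − -1) / (1/4) = -7.000
axis θ: (-35.500 − -2) / (1/2) = -67.000

24.000 -7.000 -67.000


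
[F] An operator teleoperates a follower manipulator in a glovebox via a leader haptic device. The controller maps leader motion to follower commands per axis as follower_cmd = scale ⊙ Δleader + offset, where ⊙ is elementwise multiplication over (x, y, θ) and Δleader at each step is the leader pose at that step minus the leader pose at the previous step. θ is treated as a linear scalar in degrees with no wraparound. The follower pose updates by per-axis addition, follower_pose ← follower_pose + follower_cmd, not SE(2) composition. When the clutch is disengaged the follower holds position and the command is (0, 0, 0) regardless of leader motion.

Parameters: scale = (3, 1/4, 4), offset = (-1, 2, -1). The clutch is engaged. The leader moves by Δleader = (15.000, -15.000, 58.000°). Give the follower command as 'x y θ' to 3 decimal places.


axis x: 3·15.000 + -1 = 44.000
axis y: 1/4·-15.000 + 2 = -1.750
axis θ: 4·58.000 + -1 = 231.000

44.000 -1.750 231.000


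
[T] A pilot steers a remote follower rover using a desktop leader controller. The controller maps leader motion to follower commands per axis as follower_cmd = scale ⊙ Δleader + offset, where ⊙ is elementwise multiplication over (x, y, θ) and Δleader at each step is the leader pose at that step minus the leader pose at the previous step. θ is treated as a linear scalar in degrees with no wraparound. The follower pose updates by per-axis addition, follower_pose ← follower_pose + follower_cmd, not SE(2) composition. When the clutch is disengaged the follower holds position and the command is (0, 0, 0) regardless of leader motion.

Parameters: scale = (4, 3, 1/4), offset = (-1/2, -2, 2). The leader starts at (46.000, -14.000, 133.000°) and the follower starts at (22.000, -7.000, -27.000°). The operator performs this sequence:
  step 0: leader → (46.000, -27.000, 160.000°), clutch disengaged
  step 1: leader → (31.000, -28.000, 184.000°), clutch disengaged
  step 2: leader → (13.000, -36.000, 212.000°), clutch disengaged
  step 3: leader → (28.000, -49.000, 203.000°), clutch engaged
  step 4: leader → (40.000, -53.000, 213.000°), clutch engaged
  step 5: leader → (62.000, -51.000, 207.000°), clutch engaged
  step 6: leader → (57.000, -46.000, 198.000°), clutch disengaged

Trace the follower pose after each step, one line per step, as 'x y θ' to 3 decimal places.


22.000 -7.000 -27.000
22.000 -7.000 -27.000
22.000 -7.000 -27.000
81.500 -48.000 -27.250
129.000 -62.000 -22.750
216.500 -58.000 -22.250
216.500 -58.000 -22.250

step 0: Δleader=(0.000, -13.000, 27.000°), disengaged; cmd=(0,0,0) → follower holds at (22.000, -7.000, -27.000°)
step 1: Δleader=(-15.000, -1.000, 24.000°), disengaged; cmd=(0,0,0) → follower holds at (22.000, -7.000, -27.000°)
step 2: Δleader=(-18.000, -8.000, 28.000°), disengaged; cmd=(0,0,0) → follower holds at (22.000, -7.000, -27.000°)
step 3: Δleader=(15.000, -13.000, -9.000°), engaged; cmd=(59.500, -41.000, -0.250°) → follower=(81.500, -48.000, -27.250°)
step 4: Δleader=(12.000, -4.000, 10.000°), engaged; cmd=(47.500, -14.000, 4.500°) → follower=(129.000, -62.000, -22.750°)
step 5: Δleader=(22.000, 2.000, -6.000°), engaged; cmd=(87.500, 4.000, 0.500°) → follower=(216.500, -58.000, -22.250°)
step 6: Δleader=(-5.000, 5.000, -9.000°), disengaged; cmd=(0,0,0) → follower holds at (216.500, -58.000, -22.250°)


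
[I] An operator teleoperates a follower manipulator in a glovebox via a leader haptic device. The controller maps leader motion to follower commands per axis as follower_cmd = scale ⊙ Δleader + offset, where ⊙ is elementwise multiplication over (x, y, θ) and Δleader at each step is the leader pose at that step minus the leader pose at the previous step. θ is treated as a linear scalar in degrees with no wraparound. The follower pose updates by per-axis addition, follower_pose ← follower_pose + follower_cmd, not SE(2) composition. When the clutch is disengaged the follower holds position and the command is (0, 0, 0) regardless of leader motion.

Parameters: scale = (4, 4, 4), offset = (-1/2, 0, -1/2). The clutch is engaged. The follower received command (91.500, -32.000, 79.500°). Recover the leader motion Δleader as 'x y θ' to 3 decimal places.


23.000 -8.000 20.000

axis x: (91.500 − -1/2) / (4) = 23.000
axis y: (-32.000 − 0) / (4) = -8.000
axis θ: (79.500 − -1/2) / (4) = 20.000


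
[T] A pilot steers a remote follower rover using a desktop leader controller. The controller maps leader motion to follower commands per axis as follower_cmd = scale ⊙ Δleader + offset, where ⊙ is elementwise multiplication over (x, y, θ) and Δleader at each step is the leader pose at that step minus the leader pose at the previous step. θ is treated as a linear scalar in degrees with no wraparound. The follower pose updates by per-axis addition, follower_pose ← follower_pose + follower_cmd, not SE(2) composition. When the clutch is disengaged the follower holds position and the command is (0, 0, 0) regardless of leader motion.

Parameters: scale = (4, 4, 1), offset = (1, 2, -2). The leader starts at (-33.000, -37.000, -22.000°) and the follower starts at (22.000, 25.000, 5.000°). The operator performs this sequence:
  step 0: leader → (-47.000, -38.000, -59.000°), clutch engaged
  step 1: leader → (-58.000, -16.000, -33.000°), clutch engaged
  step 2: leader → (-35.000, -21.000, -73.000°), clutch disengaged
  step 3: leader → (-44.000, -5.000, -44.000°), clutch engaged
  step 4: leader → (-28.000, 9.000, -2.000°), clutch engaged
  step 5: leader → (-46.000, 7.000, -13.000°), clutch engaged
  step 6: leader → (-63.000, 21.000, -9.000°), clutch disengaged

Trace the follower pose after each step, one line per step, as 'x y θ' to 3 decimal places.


-33.000 23.000 -34.000
-76.000 113.000 -10.000
-76.000 113.000 -10.000
-111.000 179.000 17.000
-46.000 237.000 57.000
-117.000 231.000 44.000
-117.000 231.000 44.000

step 0: Δleader=(-14.000, -1.000, -37.000°), engaged; cmd=(-55.000, -2.000, -39.000°) → follower=(-33.000, 23.000, -34.000°)
step 1: Δleader=(-11.000, 22.000, 26.000°), engaged; cmd=(-43.000, 90.000, 24.000°) → follower=(-76.000, 113.000, -10.000°)
step 2: Δleader=(23.000, -5.000, -40.000°), disengaged; cmd=(0,0,0) → follower holds at (-76.000, 113.000, -10.000°)
step 3: Δleader=(-9.000, 16.000, 29.000°), engaged; cmd=(-35.000, 66.000, 27.000°) → follower=(-111.000, 179.000, 17.000°)
step 4: Δleader=(16.000, 14.000, 42.000°), engaged; cmd=(65.000, 58.000, 40.000°) → follower=(-46.000, 237.000, 57.000°)
step 5: Δleader=(-18.000, -2.000, -11.000°), engaged; cmd=(-71.000, -6.000, -13.000°) → follower=(-117.000, 231.000, 44.000°)
step 6: Δleader=(-17.000, 14.000, 4.000°), disengaged; cmd=(0,0,0) → follower holds at (-117.000, 231.000, 44.000°)
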